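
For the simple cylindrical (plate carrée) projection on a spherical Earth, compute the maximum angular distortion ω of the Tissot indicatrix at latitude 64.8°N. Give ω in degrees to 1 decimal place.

In the plate carrée (x = Rλ, y = Rφ), meridians are true-scale (h = 1) and parallels are stretched by k = sec φ.
At 64.8°: h = 1.000, k = 2.349; principal scales a = 2.349, b = 1.000.
sin(ω/2) = (a − b)/(a + b) = 1.349/3.349 = 0.4027, so ω = 2 arcsin(0.4027) ≈ 47.5°.

47.5°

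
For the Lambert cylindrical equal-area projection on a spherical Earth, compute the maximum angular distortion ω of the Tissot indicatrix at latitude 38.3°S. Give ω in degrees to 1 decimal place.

The Lambert cylindrical equal-area projection is the cylindrical equal-area projection with its standard parallel at the equator (φ₀ = 0). For cylindrical equal-area with standard parallel φ₀, h = cos φ / cos φ₀ and k = cos φ₀ / cos φ, so h·k = 1.
At 38.3°: h = 0.7848, k = 1.274; principal scales a = 1.274, b = 0.7848.
sin(ω/2) = (a − b)/(a + b) = 0.4895/2.059 = 0.2377, so ω = 2 arcsin(0.2377) ≈ 27.5°.

27.5°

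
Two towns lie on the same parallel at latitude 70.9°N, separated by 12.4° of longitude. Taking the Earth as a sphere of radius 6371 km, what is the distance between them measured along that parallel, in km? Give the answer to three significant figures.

451 km

Arc length along a parallel = R cos φ · Δλ (with Δλ in radians).
= 6371 × cos 70.9° × (12.4° × π/180) = 6371 × 0.3272 × 0.2164 ≈ 451 km.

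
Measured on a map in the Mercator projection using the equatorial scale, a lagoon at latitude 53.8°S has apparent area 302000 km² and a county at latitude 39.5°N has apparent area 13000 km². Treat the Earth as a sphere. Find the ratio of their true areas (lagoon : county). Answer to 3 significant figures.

On Mercator the areal scale is sec²φ, so true area = apparent × cos²φ.
True area of lagoon: 302000 × cos²(53.8°) = 302000 × 0.3488 = 105300 km².
True area of county: 13000 × cos²(39.5°) = 13000 × 0.5954 = 7740 km².
Ratio = 105300 / 7740 ≈ 13.6.

13.6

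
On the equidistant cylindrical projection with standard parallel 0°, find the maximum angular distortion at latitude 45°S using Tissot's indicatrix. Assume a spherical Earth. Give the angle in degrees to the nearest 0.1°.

Plate carrée maps x = Rλ, y = Rφ. The meridian scale is h = 1 and the parallel scale is k = 1/cos φ = sec φ.
At 45°: h = 1.000, k = 1.414; principal scales a = 1.414, b = 1.000.
sin(ω/2) = (a − b)/(a + b) = 0.4142/2.414 = 0.1716, so ω = 2 arcsin(0.1716) ≈ 19.8°.

19.8°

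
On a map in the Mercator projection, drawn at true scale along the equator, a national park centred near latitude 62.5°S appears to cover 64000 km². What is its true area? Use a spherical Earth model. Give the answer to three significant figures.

For Mercator, h = k = sec φ (a conformal cylindrical projection has a single point scale, 1/cos φ).
Areal scale = k² = sec²φ = 1/cos²(62.5°) = 1/0.4617² = 4.690.
True area = apparent / (areal scale) = 64000 / 4.690 ≈ 13600 km².

13600 km²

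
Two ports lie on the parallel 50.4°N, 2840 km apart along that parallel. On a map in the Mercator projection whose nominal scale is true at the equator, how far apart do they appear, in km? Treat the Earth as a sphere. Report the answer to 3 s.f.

The Mercator projection is conformal; its linear scale factor is the same in every direction and equals sec φ = 1/cos φ.
Along the parallel, k = sec 50.4° = 1/0.6374 = 1.569.
Map distance = 2840 × 1.569 ≈ 4460 km.

4460 km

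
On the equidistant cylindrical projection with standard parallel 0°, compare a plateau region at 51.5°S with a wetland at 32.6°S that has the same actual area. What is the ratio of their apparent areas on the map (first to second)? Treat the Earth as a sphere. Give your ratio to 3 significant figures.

1.35

For the equirectangular projection with φ₀ = 0 (plate carrée), h = 1 along meridians and k = sec φ along parallels.
Areal scale at 51.5°: h·k = 1.000 × 1.606 = 1.606.
Areal scale at 32.6°: h·k = 1.000 × 1.187 = 1.187.
Ratio = 1.606/1.187 ≈ 1.35.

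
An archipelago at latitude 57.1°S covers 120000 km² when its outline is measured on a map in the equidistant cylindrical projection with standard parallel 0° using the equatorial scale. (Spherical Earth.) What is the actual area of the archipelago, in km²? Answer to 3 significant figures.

65200 km²

In the plate carrée (x = Rλ, y = Rφ), meridians are true-scale (h = 1) and parallels are stretched by k = sec φ.
Areal scale = h·k = 1 × sec φ; at 57.1°, h = 1.000, k = 1.841, so h·k = 1.841.
True area = apparent / (areal scale) = 120000 / 1.841 ≈ 65200 km².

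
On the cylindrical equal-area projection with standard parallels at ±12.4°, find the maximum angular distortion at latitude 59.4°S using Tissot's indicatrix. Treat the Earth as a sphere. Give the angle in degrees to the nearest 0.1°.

A cylindrical equal-area projection with standard parallel φ₀ has meridian scale h = cos φ / cos φ₀ and parallel scale k = cos φ₀ / cos φ (so areas are preserved, h·k = 1).
At 59.4°: h = 0.5212, k = 1.919; principal scales a = 1.919, b = 0.5212.
sin(ω/2) = (a − b)/(a + b) = 1.397/2.440 = 0.5728, so ω = 2 arcsin(0.5728) ≈ 69.9°.

69.9°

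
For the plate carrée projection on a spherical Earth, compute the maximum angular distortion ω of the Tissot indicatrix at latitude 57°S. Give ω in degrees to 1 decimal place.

In the plate carrée (x = Rλ, y = Rφ), meridians are true-scale (h = 1) and parallels are stretched by k = sec φ.
At 57°: h = 1.000, k = 1.836; principal scales a = 1.836, b = 1.000.
sin(ω/2) = (a − b)/(a + b) = 0.8361/2.836 = 0.2948, so ω = 2 arcsin(0.2948) ≈ 34.3°.

34.3°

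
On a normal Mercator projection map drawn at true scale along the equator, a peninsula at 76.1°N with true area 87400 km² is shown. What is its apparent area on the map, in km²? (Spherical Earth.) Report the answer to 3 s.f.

1510000 km²

The Mercator projection is conformal; its linear scale factor is the same in every direction and equals sec φ = 1/cos φ.
Areal scale = k² = sec²φ = 1/cos²(76.1°) = 1/0.2402² = 17.33.
Apparent area = 87400 × 17.33 ≈ 1510000 km².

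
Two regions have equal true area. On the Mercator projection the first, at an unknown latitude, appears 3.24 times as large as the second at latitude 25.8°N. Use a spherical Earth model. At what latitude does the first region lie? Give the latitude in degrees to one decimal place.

60.0°

For equal true areas on Mercator, apparent areas scale as sec²φ, so the ratio is cos²φ₂ / cos²φ₁.
cos²φ₂ / cos²φ₁ = 3.24  ⇒  cos φ₁ = cos 25.8° / √3.24 = 0.9003/1.800 = 0.5002.
φ₁ = arccos(0.5002) ≈ 60.0°.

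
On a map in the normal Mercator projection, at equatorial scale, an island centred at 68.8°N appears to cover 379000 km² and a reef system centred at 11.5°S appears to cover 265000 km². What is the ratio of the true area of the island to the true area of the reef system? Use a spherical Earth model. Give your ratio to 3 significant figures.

0.195

Since Mercator area scale is 1/cos²φ, the true area equals the apparent area multiplied by cos²φ.
True area of island: 379000 × cos²(68.8°) = 379000 × 0.1308 = 49560 km².
True area of reef system: 265000 × cos²(11.5°) = 265000 × 0.9603 = 254500 km².
Ratio = 49560 / 254500 ≈ 0.195.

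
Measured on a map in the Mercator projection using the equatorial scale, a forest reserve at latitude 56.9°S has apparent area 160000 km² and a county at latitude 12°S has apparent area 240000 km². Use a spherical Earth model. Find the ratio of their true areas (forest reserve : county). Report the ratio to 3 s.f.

Since Mercator area scale is 1/cos²φ, the true area equals the apparent area multiplied by cos²φ.
True area of forest reserve: 160000 × cos²(56.9°) = 160000 × 0.2982 = 47720 km².
True area of county: 240000 × cos²(12°) = 240000 × 0.9568 = 229600 km².
Ratio = 47720 / 229600 ≈ 0.208.

0.208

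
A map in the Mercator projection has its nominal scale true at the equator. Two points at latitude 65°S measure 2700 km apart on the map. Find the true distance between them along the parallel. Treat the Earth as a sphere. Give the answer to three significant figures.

For Mercator, h = k = sec φ (a conformal cylindrical projection has a single point scale, 1/cos φ).
Along the parallel at 65°, map distances are exaggerated by k = sec 65° = 2.366.
True distance = 2700 / 2.366 = 2700 × cos 65° ≈ 1140 km.

1140 km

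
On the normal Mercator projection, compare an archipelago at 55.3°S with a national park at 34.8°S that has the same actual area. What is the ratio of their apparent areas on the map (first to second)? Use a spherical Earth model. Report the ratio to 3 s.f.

On Mercator, area is exaggerated by sec²φ = 1/cos²φ.
At 55.3°: sec²(55.3°) = 1/0.5693² = 3.086.
At 34.8°: sec²(34.8°) = 1/0.8211² = 1.483.
Ratio = 3.086/1.483 = cos²(34.8°)/cos²(55.3°) ≈ 2.08.

2.08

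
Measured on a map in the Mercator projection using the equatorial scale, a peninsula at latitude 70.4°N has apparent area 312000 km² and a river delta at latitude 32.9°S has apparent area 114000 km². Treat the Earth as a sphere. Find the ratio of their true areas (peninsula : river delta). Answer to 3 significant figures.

0.437

On Mercator the areal scale is sec²φ, so true area = apparent × cos²φ.
True area of peninsula: 312000 × cos²(70.4°) = 312000 × 0.1125 = 35110 km².
True area of river delta: 114000 × cos²(32.9°) = 114000 × 0.7050 = 80370 km².
Ratio = 35110 / 80370 ≈ 0.437.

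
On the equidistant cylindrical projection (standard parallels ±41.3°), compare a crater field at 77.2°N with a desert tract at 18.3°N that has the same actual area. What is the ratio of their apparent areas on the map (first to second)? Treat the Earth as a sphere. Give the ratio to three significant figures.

With standard parallel φ₀ = 41.3°, the equirectangular projection gives x = Rλ cos φ₀, y = Rφ, so h = 1 and k = cos 41.3° / cos φ.
Areal scale at 77.2°: h·k = 1.000 × 3.391 = 3.391.
Areal scale at 18.3°: h·k = 1.000 × 0.7913 = 0.7913.
Ratio = 3.391/0.7913 ≈ 4.29.

4.29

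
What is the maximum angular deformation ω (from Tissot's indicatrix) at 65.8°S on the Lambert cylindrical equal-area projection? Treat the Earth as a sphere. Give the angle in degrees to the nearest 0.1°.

The Lambert cylindrical equal-area projection is the cylindrical equal-area projection with its standard parallel at the equator (φ₀ = 0). For cylindrical equal-area with standard parallel φ₀, h = cos φ / cos φ₀ and k = cos φ₀ / cos φ, so h·k = 1.
At 65.8°: h = 0.4099, k = 2.439; principal scales a = 2.439, b = 0.4099.
sin(ω/2) = (a − b)/(a + b) = 2.030/2.849 = 0.7123, so ω = 2 arcsin(0.7123) ≈ 90.8°.

90.8°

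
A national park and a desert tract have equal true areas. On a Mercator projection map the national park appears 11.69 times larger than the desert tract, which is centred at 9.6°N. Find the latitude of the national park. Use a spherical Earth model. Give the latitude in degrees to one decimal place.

Mercator areal scale is sec²φ, so apparent-area ratio = sec²φ₁ / sec²φ₂ = cos²φ₂ / cos²φ₁.
cos²φ₂ / cos²φ₁ = 11.69  ⇒  cos φ₁ = cos 9.6° / √11.69 = 0.9860/3.419 = 0.2884.
φ₁ = arccos(0.2884) ≈ 73.2°.

73.2°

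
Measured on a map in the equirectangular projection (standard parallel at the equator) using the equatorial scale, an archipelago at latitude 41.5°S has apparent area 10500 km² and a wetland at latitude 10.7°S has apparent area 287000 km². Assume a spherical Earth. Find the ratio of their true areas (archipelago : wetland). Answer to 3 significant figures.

Plate carrée has h = 1 and k = sec φ, giving areal scale sec φ; true area = (apparent area) · cos φ.
True area of archipelago: 10500 × cos(41.5°) = 10500 × 0.7490 = 7864 km².
True area of wetland: 287000 × cos(10.7°) = 287000 × 0.9826 = 282000 km².
Ratio = 7864 / 282000 ≈ 0.0279.

0.0279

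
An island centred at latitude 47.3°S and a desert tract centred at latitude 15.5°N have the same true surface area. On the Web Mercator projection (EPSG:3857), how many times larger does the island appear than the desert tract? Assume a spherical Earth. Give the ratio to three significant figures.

2.02

On Mercator, area is exaggerated by sec²φ = 1/cos²φ.
At 47.3°: sec²(47.3°) = 1/0.6782² = 2.174.
At 15.5°: sec²(15.5°) = 1/0.9636² = 1.077.
Ratio = 2.174/1.077 = cos²(15.5°)/cos²(47.3°) ≈ 2.02.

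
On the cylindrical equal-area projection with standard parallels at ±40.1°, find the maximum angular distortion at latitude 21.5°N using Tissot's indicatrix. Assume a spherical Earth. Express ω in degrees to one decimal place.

22.3°

Cylindrical equal-area (φ₀ = 40.1°): h = cos φ / cos 40.1° along meridians, k = cos 40.1° / cos φ along parallels; h·k = 1.
At 21.5°: h = 1.216, k = 0.8221; principal scales a = 1.216, b = 0.8221.
sin(ω/2) = (a − b)/(a + b) = 0.3942/2.038 = 0.1934, so ω = 2 arcsin(0.1934) ≈ 22.3°.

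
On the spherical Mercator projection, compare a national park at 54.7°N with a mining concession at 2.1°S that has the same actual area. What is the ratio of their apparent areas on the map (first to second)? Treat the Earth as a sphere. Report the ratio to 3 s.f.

Mercator areal scale is sec²φ.
At 54.7°: sec²(54.7°) = 1/0.5779² = 2.995.
At 2.1°: sec²(2.1°) = 1/0.9993² = 1.001.
Ratio = 2.995/1.001 = cos²(2.1°)/cos²(54.7°) ≈ 2.99.

2.99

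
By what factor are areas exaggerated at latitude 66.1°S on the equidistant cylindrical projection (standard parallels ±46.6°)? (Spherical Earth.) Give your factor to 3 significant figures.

1.70

With standard parallel φ₀ = 46.6°, the equirectangular projection gives x = Rλ cos φ₀, y = Rφ, so h = 1 and k = cos 46.6° / cos φ.
Areal scale = h·k = 1 × cos φ₀ / cos φ; at 66.1°, h = 1.000, k = 1.696, so h·k = 1.696.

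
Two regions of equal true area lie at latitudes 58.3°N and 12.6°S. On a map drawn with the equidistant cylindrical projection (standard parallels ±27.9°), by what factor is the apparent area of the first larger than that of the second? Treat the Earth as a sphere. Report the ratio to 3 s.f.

The equidistant cylindrical projection with φ₀ = 27.9° has h = 1 (meridians true) and k = cos φ₀ / cos φ along parallels.
Areal scale at 58.3°: h·k = 1.000 × 1.682 = 1.682.
Areal scale at 12.6°: h·k = 1.000 × 0.9056 = 0.9056.
Ratio = 1.682/0.9056 ≈ 1.86.

1.86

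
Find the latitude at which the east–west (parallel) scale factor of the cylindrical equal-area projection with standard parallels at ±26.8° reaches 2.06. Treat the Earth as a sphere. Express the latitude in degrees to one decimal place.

For cylindrical equal-area with standard parallel φ₀, h = cos φ / cos φ₀ and k = cos φ₀ / cos φ, so h·k = 1.
k = cos φ₀ / cos φ = 2.06  ⇒  cos φ = cos 26.8° / 2.06 = 0.4333.
φ = arccos(0.4333) ≈ 64.3°.

64.3°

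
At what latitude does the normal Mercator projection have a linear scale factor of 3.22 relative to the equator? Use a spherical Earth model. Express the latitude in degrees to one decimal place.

Mercator scale is k = sec φ = 1/cos φ.
1/cos φ = 3.22  ⇒  cos φ = 0.3106  ⇒  φ = arccos(0.3106) ≈ 71.9°.

71.9°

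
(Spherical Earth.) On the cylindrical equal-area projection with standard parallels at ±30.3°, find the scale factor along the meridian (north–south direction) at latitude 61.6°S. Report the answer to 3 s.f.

0.551

For cylindrical equal-area with standard parallel φ₀, h = cos φ / cos φ₀ and k = cos φ₀ / cos φ, so h·k = 1.
h = cos 61.6° / cos 30.3° = 0.4756/0.8634 = 0.5509.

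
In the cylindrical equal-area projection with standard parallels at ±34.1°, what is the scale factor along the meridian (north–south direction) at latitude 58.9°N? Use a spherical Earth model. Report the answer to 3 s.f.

For cylindrical equal-area with standard parallel φ₀, h = cos φ / cos φ₀ and k = cos φ₀ / cos φ, so h·k = 1.
h = cos 58.9° / cos 34.1° = 0.5165/0.8281 = 0.6238.

0.624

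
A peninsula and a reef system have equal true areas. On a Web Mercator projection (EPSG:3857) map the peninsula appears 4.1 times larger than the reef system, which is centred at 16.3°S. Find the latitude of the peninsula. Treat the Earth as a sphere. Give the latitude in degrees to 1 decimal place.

61.7°

On Mercator, (apparent₁)/(apparent₂) = sec²φ₁ / sec²φ₂ when true areas are equal.
cos²φ₂ / cos²φ₁ = 4.1  ⇒  cos φ₁ = cos 16.3° / √4.1 = 0.9598/2.025 = 0.4740.
φ₁ = arccos(0.4740) ≈ 61.7°.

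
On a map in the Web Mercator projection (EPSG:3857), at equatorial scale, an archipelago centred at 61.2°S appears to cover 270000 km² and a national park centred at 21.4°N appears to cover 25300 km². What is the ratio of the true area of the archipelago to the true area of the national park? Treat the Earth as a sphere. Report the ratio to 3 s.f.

On Mercator the areal scale is sec²φ, so true area = apparent × cos²φ.
True area of archipelago: 270000 × cos²(61.2°) = 270000 × 0.2321 = 62660 km².
True area of national park: 25300 × cos²(21.4°) = 25300 × 0.8669 = 21930 km².
Ratio = 62660 / 21930 ≈ 2.86.

2.86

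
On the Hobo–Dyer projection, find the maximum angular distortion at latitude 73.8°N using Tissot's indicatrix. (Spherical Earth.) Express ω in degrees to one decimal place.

The Hobo–Dyer projection is cylindrical equal-area with φ₀ = 37.5°. For cylindrical equal-area with standard parallel φ₀, h = cos φ / cos φ₀ and k = cos φ₀ / cos φ, so h·k = 1.
At 73.8°: h = 0.3517, k = 2.844; principal scales a = 2.844, b = 0.3517.
sin(ω/2) = (a − b)/(a + b) = 2.492/3.195 = 0.7799, so ω = 2 arcsin(0.7799) ≈ 102.5°.

102.5°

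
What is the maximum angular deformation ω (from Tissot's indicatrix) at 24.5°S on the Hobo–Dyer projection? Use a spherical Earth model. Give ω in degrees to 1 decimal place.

15.7°

The Hobo–Dyer projection is cylindrical equal-area with φ₀ = 37.5°. Cylindrical equal-area (φ₀ = 37.5°): h = cos φ / cos 37.5° along meridians, k = cos 37.5° / cos φ along parallels; h·k = 1.
At 24.5°: h = 1.147, k = 0.8719; principal scales a = 1.147, b = 0.8719.
sin(ω/2) = (a − b)/(a + b) = 0.2751/2.019 = 0.1363, so ω = 2 arcsin(0.1363) ≈ 15.7°.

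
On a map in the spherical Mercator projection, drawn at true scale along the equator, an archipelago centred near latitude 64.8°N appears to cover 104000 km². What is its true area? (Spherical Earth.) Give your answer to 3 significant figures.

18900 km²

For Mercator, h = k = sec φ (a conformal cylindrical projection has a single point scale, 1/cos φ).
Areal scale = k² = sec²φ = 1/cos²(64.8°) = 1/0.4258² = 5.516.
True area = apparent / (areal scale) = 104000 / 5.516 ≈ 18900 km².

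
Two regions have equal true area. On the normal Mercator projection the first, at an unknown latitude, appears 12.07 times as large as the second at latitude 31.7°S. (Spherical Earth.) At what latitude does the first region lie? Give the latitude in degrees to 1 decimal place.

75.8°

On Mercator, (apparent₁)/(apparent₂) = sec²φ₁ / sec²φ₂ when true areas are equal.
cos²φ₂ / cos²φ₁ = 12.07  ⇒  cos φ₁ = cos 31.7° / √12.07 = 0.8508/3.474 = 0.2449.
φ₁ = arccos(0.2449) ≈ 75.8°.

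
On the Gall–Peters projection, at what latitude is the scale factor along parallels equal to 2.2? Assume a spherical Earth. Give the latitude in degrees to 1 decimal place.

71.3°

Gall–Peters is a cylindrical equal-area projection with standard parallels at ±45°. A cylindrical equal-area projection with standard parallel φ₀ has meridian scale h = cos φ / cos φ₀ and parallel scale k = cos φ₀ / cos φ (so areas are preserved, h·k = 1).
k = cos φ₀ / cos φ = 2.2  ⇒  cos φ = cos 45° / 2.2 = 0.3214.
φ = arccos(0.3214) ≈ 71.3°.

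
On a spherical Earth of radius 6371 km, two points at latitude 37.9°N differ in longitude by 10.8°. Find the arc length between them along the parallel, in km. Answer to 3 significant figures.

Arc length along a parallel = R cos φ · Δλ (with Δλ in radians).
= 6371 × cos 37.9° × (10.8° × π/180) = 6371 × 0.7891 × 0.1885 ≈ 948 km.

948 km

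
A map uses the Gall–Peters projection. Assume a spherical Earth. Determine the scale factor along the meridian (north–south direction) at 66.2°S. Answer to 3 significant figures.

Gall–Peters is a cylindrical equal-area projection with standard parallels at ±45°. A cylindrical equal-area projection with standard parallel φ₀ has meridian scale h = cos φ / cos φ₀ and parallel scale k = cos φ₀ / cos φ (so areas are preserved, h·k = 1).
h = cos 66.2° / cos 45° = 0.4035/0.7071 = 0.5707.

0.571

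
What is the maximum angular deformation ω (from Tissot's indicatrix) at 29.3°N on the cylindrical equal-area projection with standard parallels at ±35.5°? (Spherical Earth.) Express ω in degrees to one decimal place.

7.9°

A cylindrical equal-area projection with standard parallel φ₀ has meridian scale h = cos φ / cos φ₀ and parallel scale k = cos φ₀ / cos φ (so areas are preserved, h·k = 1).
At 29.3°: h = 1.071, k = 0.9335; principal scales a = 1.071, b = 0.9335.
sin(ω/2) = (a − b)/(a + b) = 0.1376/2.005 = 0.06866, so ω = 2 arcsin(0.06866) ≈ 7.9°.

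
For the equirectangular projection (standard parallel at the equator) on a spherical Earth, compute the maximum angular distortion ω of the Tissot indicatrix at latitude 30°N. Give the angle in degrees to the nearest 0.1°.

For the equirectangular projection with φ₀ = 0 (plate carrée), h = 1 along meridians and k = sec φ along parallels.
At 30°: h = 1.000, k = 1.155; principal scales a = 1.155, b = 1.000.
sin(ω/2) = (a − b)/(a + b) = 0.1547/2.155 = 0.07180, so ω = 2 arcsin(0.07180) ≈ 8.2°.

8.2°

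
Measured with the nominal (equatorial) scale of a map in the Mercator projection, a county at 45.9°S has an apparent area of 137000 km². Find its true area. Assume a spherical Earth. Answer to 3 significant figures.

The Mercator projection is conformal; its linear scale factor is the same in every direction and equals sec φ = 1/cos φ.
Areal scale = k² = sec²φ = 1/cos²(45.9°) = 1/0.6959² = 2.065.
True area = apparent / (areal scale) = 137000 / 2.065 ≈ 66300 km².

66300 km²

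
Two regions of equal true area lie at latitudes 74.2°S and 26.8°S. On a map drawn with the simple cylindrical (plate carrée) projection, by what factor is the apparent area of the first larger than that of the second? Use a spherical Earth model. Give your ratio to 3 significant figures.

3.28

For the equirectangular projection with φ₀ = 0 (plate carrée), h = 1 along meridians and k = sec φ along parallels.
Areal scale at 74.2°: h·k = 1.000 × 3.673 = 3.673.
Areal scale at 26.8°: h·k = 1.000 × 1.120 = 1.120.
Ratio = 3.673/1.120 ≈ 3.28.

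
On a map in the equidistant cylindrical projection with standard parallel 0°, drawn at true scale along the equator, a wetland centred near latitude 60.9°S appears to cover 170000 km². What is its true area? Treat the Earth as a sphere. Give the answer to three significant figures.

82700 km²

In the plate carrée (x = Rλ, y = Rφ), meridians are true-scale (h = 1) and parallels are stretched by k = sec φ.
Areal scale = h·k = 1 × sec φ; at 60.9°, h = 1.000, k = 2.056, so h·k = 2.056.
True area = apparent / (areal scale) = 170000 / 2.056 ≈ 82700 km².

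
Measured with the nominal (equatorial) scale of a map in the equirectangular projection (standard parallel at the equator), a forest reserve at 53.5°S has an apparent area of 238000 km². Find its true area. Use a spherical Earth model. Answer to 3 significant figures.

For the equirectangular projection with φ₀ = 0 (plate carrée), h = 1 along meridians and k = sec φ along parallels.
Areal scale = h·k = 1 × sec φ; at 53.5°, h = 1.000, k = 1.681, so h·k = 1.681.
True area = apparent / (areal scale) = 238000 / 1.681 ≈ 142000 km².

142000 km²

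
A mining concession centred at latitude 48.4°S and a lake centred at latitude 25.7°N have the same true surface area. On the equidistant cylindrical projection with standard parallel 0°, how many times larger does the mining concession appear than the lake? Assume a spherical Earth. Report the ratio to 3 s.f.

1.36

Plate carrée maps x = Rλ, y = Rφ. The meridian scale is h = 1 and the parallel scale is k = 1/cos φ = sec φ.
Areal scale at 48.4°: h·k = 1.000 × 1.506 = 1.506.
Areal scale at 25.7°: h·k = 1.000 × 1.110 = 1.110.
Ratio = 1.506/1.110 ≈ 1.36.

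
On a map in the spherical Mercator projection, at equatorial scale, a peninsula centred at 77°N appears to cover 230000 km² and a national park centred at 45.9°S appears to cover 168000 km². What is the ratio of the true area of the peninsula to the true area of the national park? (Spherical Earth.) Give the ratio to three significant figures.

Mercator's areal exaggeration is sec²φ; hence true area = (apparent area) · cos²φ.
True area of peninsula: 230000 × cos²(77°) = 230000 × 0.05060 = 11640 km².
True area of national park: 168000 × cos²(45.9°) = 168000 × 0.4843 = 81360 km².
Ratio = 11640 / 81360 ≈ 0.143.

0.143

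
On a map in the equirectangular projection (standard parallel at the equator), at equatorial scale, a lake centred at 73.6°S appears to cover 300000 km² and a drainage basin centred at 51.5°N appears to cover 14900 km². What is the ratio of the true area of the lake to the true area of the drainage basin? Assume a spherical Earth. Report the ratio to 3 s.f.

9.13

On the plate carrée, areal scale = h·k = 1 × sec φ, so true area = apparent × cos φ.
True area of lake: 300000 × cos(73.6°) = 300000 × 0.2823 = 84700 km².
True area of drainage basin: 14900 × cos(51.5°) = 14900 × 0.6225 = 9275 km².
Ratio = 84700 / 9275 ≈ 9.13.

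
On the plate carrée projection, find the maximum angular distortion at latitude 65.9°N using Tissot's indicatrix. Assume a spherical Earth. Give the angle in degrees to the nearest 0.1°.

Plate carrée maps x = Rλ, y = Rφ. The meridian scale is h = 1 and the parallel scale is k = 1/cos φ = sec φ.
At 65.9°: h = 1.000, k = 2.449; principal scales a = 2.449, b = 1.000.
sin(ω/2) = (a − b)/(a + b) = 1.449/3.449 = 0.4201, so ω = 2 arcsin(0.4201) ≈ 49.7°.

49.7°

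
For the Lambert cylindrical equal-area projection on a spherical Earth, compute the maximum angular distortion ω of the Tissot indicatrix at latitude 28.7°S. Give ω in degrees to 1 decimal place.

15.0°

The Lambert cylindrical equal-area projection is the cylindrical equal-area projection with its standard parallel at the equator (φ₀ = 0). Cylindrical equal-area (φ₀ = 0°): h = cos φ / cos 0° along meridians, k = cos 0° / cos φ along parallels; h·k = 1.
At 28.7°: h = 0.8771, k = 1.140; principal scales a = 1.140, b = 0.8771.
sin(ω/2) = (a − b)/(a + b) = 0.2629/2.017 = 0.1303, so ω = 2 arcsin(0.1303) ≈ 15.0°.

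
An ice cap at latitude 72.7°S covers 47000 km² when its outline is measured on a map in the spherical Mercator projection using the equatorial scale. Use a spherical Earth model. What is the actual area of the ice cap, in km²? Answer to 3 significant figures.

Mercator is conformal, so the point scale is isotropic: h = k = sec φ = 1/cos φ.
Areal scale = k² = sec²φ = 1/cos²(72.7°) = 1/0.2974² = 11.31.
True area = apparent / (areal scale) = 47000 / 11.31 ≈ 4160 km².

4160 km²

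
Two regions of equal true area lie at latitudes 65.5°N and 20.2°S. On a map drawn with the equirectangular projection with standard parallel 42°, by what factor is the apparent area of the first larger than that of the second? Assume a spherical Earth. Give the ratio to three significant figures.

2.26

In the equirectangular projection with standard parallel φ₀ = 42° (x = Rλ cos φ₀, y = Rφ), meridians are true-scale (h = 1) and the parallel scale is k = cos φ₀ / cos φ.
Areal scale at 65.5°: h·k = 1.000 × 1.792 = 1.792.
Areal scale at 20.2°: h·k = 1.000 × 0.7918 = 0.7918.
Ratio = 1.792/0.7918 ≈ 2.26.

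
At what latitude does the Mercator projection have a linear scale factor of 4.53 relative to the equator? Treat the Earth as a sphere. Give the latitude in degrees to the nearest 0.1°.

Mercator scale is k = sec φ = 1/cos φ.
1/cos φ = 4.53  ⇒  cos φ = 0.2208  ⇒  φ = arccos(0.2208) ≈ 77.2°.

77.2°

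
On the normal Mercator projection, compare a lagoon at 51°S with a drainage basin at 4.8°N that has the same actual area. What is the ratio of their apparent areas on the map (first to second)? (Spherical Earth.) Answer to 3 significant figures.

On Mercator, area is exaggerated by sec²φ = 1/cos²φ.
At 51°: sec²(51°) = 1/0.6293² = 2.525.
At 4.8°: sec²(4.8°) = 1/0.9965² = 1.007.
Ratio = 2.525/1.007 = cos²(4.8°)/cos²(51°) ≈ 2.51.

2.51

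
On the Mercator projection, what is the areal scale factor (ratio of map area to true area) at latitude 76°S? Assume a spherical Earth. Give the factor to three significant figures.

17.1

For Mercator, h = k = sec φ (a conformal cylindrical projection has a single point scale, 1/cos φ).
Areal scale = k² = sec²φ = 1/cos²(76°) = 1/0.2419² = 17.09.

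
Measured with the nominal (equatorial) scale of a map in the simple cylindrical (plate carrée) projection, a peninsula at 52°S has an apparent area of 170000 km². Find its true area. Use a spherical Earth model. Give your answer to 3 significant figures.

Plate carrée maps x = Rλ, y = Rφ. The meridian scale is h = 1 and the parallel scale is k = 1/cos φ = sec φ.
Areal scale = h·k = 1 × sec φ; at 52°, h = 1.000, k = 1.624, so h·k = 1.624.
True area = apparent / (areal scale) = 170000 / 1.624 ≈ 105000 km².

105000 km²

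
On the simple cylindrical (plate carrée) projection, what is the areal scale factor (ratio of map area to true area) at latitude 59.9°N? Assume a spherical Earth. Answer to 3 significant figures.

1.99

Plate carrée maps x = Rλ, y = Rφ. The meridian scale is h = 1 and the parallel scale is k = 1/cos φ = sec φ.
Areal scale = h·k = 1 × sec φ; at 59.9°, h = 1.000, k = 1.994, so h·k = 1.994.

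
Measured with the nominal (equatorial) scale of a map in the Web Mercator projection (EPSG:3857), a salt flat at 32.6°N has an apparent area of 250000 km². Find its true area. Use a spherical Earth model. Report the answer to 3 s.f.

Mercator is conformal, so the point scale is isotropic: h = k = sec φ = 1/cos φ.
Areal scale = k² = sec²φ = 1/cos²(32.6°) = 1/0.8425² = 1.409.
True area = apparent / (areal scale) = 250000 / 1.409 ≈ 177000 km².

177000 km²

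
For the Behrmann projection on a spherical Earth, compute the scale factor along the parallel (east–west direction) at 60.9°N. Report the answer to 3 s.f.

Behrmann is a cylindrical equal-area projection with standard parallels at ±30°. Cylindrical equal-area (φ₀ = 30°): h = cos φ / cos 30° along meridians, k = cos 30° / cos φ along parallels; h·k = 1.
k = cos 30° / cos 60.9° = 0.8660/0.4863 = 1.781.

1.78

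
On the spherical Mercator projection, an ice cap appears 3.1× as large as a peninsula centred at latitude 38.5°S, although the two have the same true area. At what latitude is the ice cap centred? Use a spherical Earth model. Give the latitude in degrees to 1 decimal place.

On Mercator, (apparent₁)/(apparent₂) = sec²φ₁ / sec²φ₂ when true areas are equal.
cos²φ₂ / cos²φ₁ = 3.1  ⇒  cos φ₁ = cos 38.5° / √3.1 = 0.7826/1.761 = 0.4445.
φ₁ = arccos(0.4445) ≈ 63.6°.

63.6°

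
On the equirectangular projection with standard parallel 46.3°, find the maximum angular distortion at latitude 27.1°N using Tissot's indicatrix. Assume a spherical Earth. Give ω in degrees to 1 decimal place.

14.5°

The equidistant cylindrical projection with φ₀ = 46.3° has h = 1 (meridians true) and k = cos φ₀ / cos φ along parallels.
At 27.1°: h = 1.000, k = 0.7761; principal scales a = 1.000, b = 0.7761.
sin(ω/2) = (a − b)/(a + b) = 0.2239/1.776 = 0.1261, so ω = 2 arcsin(0.1261) ≈ 14.5°.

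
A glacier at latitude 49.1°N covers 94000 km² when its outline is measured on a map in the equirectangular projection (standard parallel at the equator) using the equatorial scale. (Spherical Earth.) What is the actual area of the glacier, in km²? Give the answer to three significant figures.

In the plate carrée (x = Rλ, y = Rφ), meridians are true-scale (h = 1) and parallels are stretched by k = sec φ.
Areal scale = h·k = 1 × sec φ; at 49.1°, h = 1.000, k = 1.527, so h·k = 1.527.
True area = apparent / (areal scale) = 94000 / 1.527 ≈ 61500 km².

61500 km²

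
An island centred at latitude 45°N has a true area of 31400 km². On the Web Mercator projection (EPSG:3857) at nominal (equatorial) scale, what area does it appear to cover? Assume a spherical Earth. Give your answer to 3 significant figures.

Mercator is conformal, so the point scale is isotropic: h = k = sec φ = 1/cos φ.
Areal scale = k² = sec²φ = 1/cos²(45°) = 1/0.7071² = 2.000.
Apparent area = 31400 × 2.000 ≈ 62800 km².

62800 km²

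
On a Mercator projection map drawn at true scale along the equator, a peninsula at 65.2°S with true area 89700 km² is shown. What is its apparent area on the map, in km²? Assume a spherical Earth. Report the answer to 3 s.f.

The Mercator projection is conformal; its linear scale factor is the same in every direction and equals sec φ = 1/cos φ.
Areal scale = k² = sec²φ = 1/cos²(65.2°) = 1/0.4195² = 5.684.
Apparent area = 89700 × 5.684 ≈ 510000 km².

510000 km²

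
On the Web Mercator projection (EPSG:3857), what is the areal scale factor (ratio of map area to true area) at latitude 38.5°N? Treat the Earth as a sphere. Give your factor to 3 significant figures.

1.63

Mercator is conformal, so the point scale is isotropic: h = k = sec φ = 1/cos φ.
Areal scale = k² = sec²φ = 1/cos²(38.5°) = 1/0.7826² = 1.633.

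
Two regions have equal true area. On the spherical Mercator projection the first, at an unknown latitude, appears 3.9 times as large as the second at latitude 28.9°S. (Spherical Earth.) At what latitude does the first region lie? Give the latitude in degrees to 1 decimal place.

63.7°

Mercator areal scale is sec²φ, so apparent-area ratio = sec²φ₁ / sec²φ₂ = cos²φ₂ / cos²φ₁.
cos²φ₂ / cos²φ₁ = 3.9  ⇒  cos φ₁ = cos 28.9° / √3.9 = 0.8755/1.975 = 0.4433.
φ₁ = arccos(0.4433) ≈ 63.7°.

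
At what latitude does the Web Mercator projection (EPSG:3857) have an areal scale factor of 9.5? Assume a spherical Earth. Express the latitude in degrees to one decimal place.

Mercator areal scale is sec²φ.
sec²φ = 9.5  ⇒  cos²φ = 0.1053  ⇒  cos φ = 0.3244.
φ = arccos(0.3244) ≈ 71.1°.

71.1°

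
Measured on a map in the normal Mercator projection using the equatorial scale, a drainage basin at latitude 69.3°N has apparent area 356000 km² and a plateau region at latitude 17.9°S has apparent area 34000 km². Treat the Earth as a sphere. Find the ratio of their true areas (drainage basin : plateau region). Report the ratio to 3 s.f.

Since Mercator area scale is 1/cos²φ, the true area equals the apparent area multiplied by cos²φ.
True area of drainage basin: 356000 × cos²(69.3°) = 356000 × 0.1249 = 44480 km².
True area of plateau region: 34000 × cos²(17.9°) = 34000 × 0.9055 = 30790 km².
Ratio = 44480 / 30790 ≈ 1.44.

1.44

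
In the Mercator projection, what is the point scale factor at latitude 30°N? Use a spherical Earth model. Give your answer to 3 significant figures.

1.15

Mercator is conformal, so the point scale is isotropic: h = k = sec φ = 1/cos φ.
k = 1/cos 30° = 1/0.8660 = 1.155.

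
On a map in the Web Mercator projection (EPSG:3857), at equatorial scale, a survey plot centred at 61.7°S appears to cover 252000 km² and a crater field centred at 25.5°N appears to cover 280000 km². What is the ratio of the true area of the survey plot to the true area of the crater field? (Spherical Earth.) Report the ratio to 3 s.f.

On Mercator the areal scale is sec²φ, so true area = apparent × cos²φ.
True area of survey plot: 252000 × cos²(61.7°) = 252000 × 0.2248 = 56640 km².
True area of crater field: 280000 × cos²(25.5°) = 280000 × 0.8147 = 228100 km².
Ratio = 56640 / 228100 ≈ 0.248.

0.248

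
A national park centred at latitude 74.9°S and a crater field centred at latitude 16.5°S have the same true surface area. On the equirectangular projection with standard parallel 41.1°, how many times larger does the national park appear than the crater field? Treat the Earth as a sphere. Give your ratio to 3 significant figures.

The equidistant cylindrical projection with φ₀ = 41.1° has h = 1 (meridians true) and k = cos φ₀ / cos φ along parallels.
Areal scale at 74.9°: h·k = 1.000 × 2.893 = 2.893.
Areal scale at 16.5°: h·k = 1.000 × 0.7859 = 0.7859.
Ratio = 2.893/0.7859 ≈ 3.68.

3.68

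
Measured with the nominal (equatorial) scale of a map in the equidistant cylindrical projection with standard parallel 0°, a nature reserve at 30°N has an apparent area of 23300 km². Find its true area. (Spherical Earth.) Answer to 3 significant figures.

For the equirectangular projection with φ₀ = 0 (plate carrée), h = 1 along meridians and k = sec φ along parallels.
Areal scale = h·k = 1 × sec φ; at 30°, h = 1.000, k = 1.155, so h·k = 1.155.
True area = apparent / (areal scale) = 23300 / 1.155 ≈ 20200 km².

20200 km²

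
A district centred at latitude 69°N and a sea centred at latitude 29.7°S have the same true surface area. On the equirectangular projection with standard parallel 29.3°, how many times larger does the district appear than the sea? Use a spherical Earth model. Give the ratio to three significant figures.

2.42

With standard parallel φ₀ = 29.3°, the equirectangular projection gives x = Rλ cos φ₀, y = Rφ, so h = 1 and k = cos 29.3° / cos φ.
Areal scale at 69°: h·k = 1.000 × 2.433 = 2.433.
Areal scale at 29.7°: h·k = 1.000 × 1.004 = 1.004.
Ratio = 2.433/1.004 ≈ 2.42.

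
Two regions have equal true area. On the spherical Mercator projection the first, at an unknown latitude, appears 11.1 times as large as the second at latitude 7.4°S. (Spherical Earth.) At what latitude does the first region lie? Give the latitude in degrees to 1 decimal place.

For equal true areas on Mercator, apparent areas scale as sec²φ, so the ratio is cos²φ₂ / cos²φ₁.
cos²φ₂ / cos²φ₁ = 11.1  ⇒  cos φ₁ = cos 7.4° / √11.1 = 0.9917/3.332 = 0.2977.
φ₁ = arccos(0.2977) ≈ 72.7°.

72.7°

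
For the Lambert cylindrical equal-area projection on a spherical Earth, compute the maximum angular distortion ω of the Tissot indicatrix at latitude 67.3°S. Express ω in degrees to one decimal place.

95.6°

The Lambert cylindrical equal-area projection is the cylindrical equal-area projection with its standard parallel at the equator (φ₀ = 0). Cylindrical equal-area (φ₀ = 0°): h = cos φ / cos 0° along meridians, k = cos 0° / cos φ along parallels; h·k = 1.
At 67.3°: h = 0.3859, k = 2.591; principal scales a = 2.591, b = 0.3859.
sin(ω/2) = (a − b)/(a + b) = 2.205/2.977 = 0.7408, so ω = 2 arcsin(0.7408) ≈ 95.6°.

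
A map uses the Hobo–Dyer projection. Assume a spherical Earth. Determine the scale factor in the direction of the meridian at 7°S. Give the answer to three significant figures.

1.25

Hobo–Dyer is a cylindrical equal-area projection with standard parallels at ±37.5°. A cylindrical equal-area projection with standard parallel φ₀ has meridian scale h = cos φ / cos φ₀ and parallel scale k = cos φ₀ / cos φ (so areas are preserved, h·k = 1).
h = cos 7° / cos 37.5° = 0.9925/0.7934 = 1.251.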